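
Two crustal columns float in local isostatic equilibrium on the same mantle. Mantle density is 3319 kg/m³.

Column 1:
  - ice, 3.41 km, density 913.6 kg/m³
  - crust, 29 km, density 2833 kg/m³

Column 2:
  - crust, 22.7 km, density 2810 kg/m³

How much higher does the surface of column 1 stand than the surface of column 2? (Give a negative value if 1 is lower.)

3.24 km

For any compensation level in the mantle, the mantle terms cancel and isostasy reduces to e = (Σt_1 − Σt_2) − (Σ(ρt)_1 − Σ(ρt)_2) / ρ_m.
Σt_1 = 32.41 km; Σt_2 = 22.7 km; Σ(ρt)_1 = 85272.376; Σ(ρt)_2 = 63787 (in km·kg/m³).
e = (32.41 − 22.7) − (85272.376 − 63787) / 3319 = 3.24 km.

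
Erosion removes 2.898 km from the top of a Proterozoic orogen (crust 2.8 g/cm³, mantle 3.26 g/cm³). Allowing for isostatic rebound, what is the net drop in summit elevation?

0.409 km

Rebound u = e ρ_c/ρ_m = 2.898 km × 2.8/3.26 = 2.489 km.
Net surface drop = e − u = 2.898 km − 2.489 km = e (ρ_m − ρ_c)/ρ_m = 0.409 km.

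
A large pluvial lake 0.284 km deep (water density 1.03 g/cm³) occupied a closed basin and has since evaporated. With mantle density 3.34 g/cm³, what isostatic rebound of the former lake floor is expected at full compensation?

u = d ρ_w/ρ_m = 0.284 km × 1.03/3.34 = 0.0876 km.

0.0876 km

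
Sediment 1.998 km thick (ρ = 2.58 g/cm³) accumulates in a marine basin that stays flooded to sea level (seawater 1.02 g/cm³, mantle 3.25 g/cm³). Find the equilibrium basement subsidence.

Submarine loading: the sediment displaces seawater, and the subsidence is in turn flooded, so s (ρ_m − ρ_w) = t (ρ_sed − ρ_w).
s = 1.998 km × (2.58 − 1.02) / (3.25 − 1.02) = 1.4 km.

1.4 km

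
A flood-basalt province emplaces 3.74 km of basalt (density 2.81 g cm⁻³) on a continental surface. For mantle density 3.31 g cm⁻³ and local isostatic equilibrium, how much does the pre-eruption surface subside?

Subaerial loading: s = t ρ_load / ρ_m.
s = 3.74 km × 2.81/3.31 = 3.18 km.

3.18 km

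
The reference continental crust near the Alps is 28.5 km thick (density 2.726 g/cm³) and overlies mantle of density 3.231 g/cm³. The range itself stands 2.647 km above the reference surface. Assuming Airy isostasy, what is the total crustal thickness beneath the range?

45.4 km

Root depth r = h ρ_c / (ρ_m − ρ_c) = 2.647 km × 2.726 / 0.505 = 14.29 km.
Total thickness = T + h + r = 28.5 km + 2.647 km + 14.29 km = 45.4 km.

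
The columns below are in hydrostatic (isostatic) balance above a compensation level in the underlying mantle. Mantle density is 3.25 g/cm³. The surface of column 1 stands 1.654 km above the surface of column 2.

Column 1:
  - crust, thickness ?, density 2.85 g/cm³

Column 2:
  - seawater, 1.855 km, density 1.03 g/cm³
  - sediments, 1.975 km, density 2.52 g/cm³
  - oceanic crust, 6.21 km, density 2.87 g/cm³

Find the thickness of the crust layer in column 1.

Take the compensation level at the base of the deeper column (depth z_c below the surface of column 1) and equate Σ ρ_i t_i down to z_c; mantle fills any gap and the z_c terms cancel.
Column 1: x×2.85 + (z_c − 0 − x)×3.25
Column 2: 1.654×0 + 1.855×1.03 + 1.975×2.52 + 6.21×2.87 + (z_c − 1.654 − 10.04)×3.25
The z_c×3.25 term appears on both sides and cancels. Collect the known terms of each column as K = Σ(ρt)_known − 3.25 × (depth of known layers): K_1 = 0 − 3.25×0 = 0; K_2 = 24.71035 − 3.25×(1.654 + 10.04) = −13.29515.
Balance: K_1 − x×(3.25 − 2.85) = K_2, so x = (K_1 − K_2)/(3.25 − 2.85) = 13.2951/0.4 = 33.2 km.

33.2 km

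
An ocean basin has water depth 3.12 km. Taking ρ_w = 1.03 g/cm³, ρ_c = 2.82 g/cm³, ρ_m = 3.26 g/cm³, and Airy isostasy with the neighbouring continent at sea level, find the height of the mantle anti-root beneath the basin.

12.7 km

Isostatic balance requires: replacing crust with seawater at the top is compensated by replacing crust with mantle at the base: d (ρ_c − ρ_w) = a (ρ_m − ρ_c).
a = d (ρ_c − ρ_w)/(ρ_m − ρ_c) = 3.12 km × 1.79/0.44 = 12.7 km.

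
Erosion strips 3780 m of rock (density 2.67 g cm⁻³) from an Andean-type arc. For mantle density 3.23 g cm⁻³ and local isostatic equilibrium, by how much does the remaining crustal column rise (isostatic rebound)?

Unloading: uplift u = e ρ_c/ρ_m = 3780 m × 2.67/3.23 = 3120 m.

3120 m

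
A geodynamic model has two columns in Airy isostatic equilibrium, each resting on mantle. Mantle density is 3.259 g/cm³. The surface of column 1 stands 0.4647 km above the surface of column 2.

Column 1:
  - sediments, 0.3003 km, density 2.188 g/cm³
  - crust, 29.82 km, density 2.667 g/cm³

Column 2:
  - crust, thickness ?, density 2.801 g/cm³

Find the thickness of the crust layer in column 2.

Take the compensation level at the base of the deeper column (depth z_c below the surface of column 1) and equate Σ ρ_i t_i down to z_c; mantle fills any gap and the z_c terms cancel.
Column 1: 0.3003×2.188 + 29.82×2.667 + (z_c − 30.1203)×3.259
Column 2: 0.4647×0 + x×2.801 + (z_c − 0.4647 − 0 − x)×3.259
The z_c×3.259 term appears on both sides and cancels. Collect the known terms of each column as K = Σ(ρt)_known − 3.259 × (depth of known layers): K_1 = 80.1869964 − 3.259×30.1203 = −17.9750613; K_2 = 0 − 3.259×(0.4647 + 0) = −1.5144573.
Balance: K_1 = K_2 − x×(3.259 − 2.801), so x = (K_2 − K_1)/(3.259 − 2.801) = 16.4606/0.458 = 35.9 km.

35.9 km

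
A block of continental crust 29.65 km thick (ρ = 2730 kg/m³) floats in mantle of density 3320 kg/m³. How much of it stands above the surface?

5.27 km

Floating equilibrium: submerged depth d = t ρ_obj/ρ_fluid = 29.65 km × 2730/3320 = 24.38 km.
Freeboard = t − d = 29.65 km − 24.38 km = 5.27 km.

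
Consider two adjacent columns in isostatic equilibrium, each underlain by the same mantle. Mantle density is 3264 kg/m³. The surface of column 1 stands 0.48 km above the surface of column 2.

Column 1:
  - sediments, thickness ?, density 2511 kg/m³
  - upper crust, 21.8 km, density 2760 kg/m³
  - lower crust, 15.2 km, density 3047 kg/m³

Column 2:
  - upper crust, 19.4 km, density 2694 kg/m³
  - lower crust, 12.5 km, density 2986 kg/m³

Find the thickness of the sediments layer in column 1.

2.41 km

Take the compensation level at the base of the deeper column (depth z_c below the surface of column 1) and equate Σ ρ_i t_i down to z_c; mantle fills any gap and the z_c terms cancel.
Column 1: x×2511 + 21.8×2760 + 15.2×3047 + (z_c − 37 − x)×3264
Column 2: 0.48×0 + 19.4×2694 + 12.5×2986 + (z_c − 0.48 − 31.9)×3264
The z_c×3264 term appears on both sides and cancels. Collect the known terms of each column as K = Σ(ρt)_known − 3264 × (depth of known layers): K_1 = 106482.4 − 3264×37 = −14285.6; K_2 = 89588.6 − 3264×(0.48 + 31.9) = −16099.72.
Balance: K_1 − x×(3264 − 2511) = K_2, so x = (K_1 − K_2)/(3264 − 2511) = 1814.12/753 = 2.41 km.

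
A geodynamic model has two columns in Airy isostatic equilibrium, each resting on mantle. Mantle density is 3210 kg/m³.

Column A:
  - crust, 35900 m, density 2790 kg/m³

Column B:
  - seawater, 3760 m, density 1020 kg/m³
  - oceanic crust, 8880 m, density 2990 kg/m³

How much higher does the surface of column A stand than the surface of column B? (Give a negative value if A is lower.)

For any compensation level in the mantle, the mantle terms cancel and isostasy reduces to e = (Σt_A − Σt_B) − (Σ(ρt)_A − Σ(ρt)_B) / ρ_m.
Σt_A = 35900 m; Σt_B = 12640 m; Σ(ρt)_A = 100161000; Σ(ρt)_B = 30386400 (in m·kg/m³).
e = (35900 − 12640) − (100161000 − 30386400) / 3210 = 1520 m.

1520 m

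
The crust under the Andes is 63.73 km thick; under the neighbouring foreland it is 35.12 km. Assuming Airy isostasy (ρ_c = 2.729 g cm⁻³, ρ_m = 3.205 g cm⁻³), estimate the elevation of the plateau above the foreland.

Excess crust Δ = 63.73 km − 35.12 km = 28.61 km, split between elevation h and root r with h + r = Δ.
Airy balance ρ_c h = (ρ_m − ρ_c) r gives r = h ρ_c/(ρ_m − ρ_c), so h (1 + ρ_c/(ρ_m − ρ_c)) = Δ, i.e. h = Δ (ρ_m − ρ_c)/ρ_m.
h = 28.61 km × 0.476/3.205 = 4.25 km.

4.25 km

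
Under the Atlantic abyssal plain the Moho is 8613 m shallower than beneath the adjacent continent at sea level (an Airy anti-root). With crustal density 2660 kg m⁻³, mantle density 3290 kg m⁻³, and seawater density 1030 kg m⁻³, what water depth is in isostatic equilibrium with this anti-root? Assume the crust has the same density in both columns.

3330 m

Replacing a thickness d of crust by seawater at the top must be balanced by replacing crust with mantle at the base: d (ρ_c − ρ_w) = a (ρ_m − ρ_c).
d = a (ρ_m − ρ_c)/(ρ_c − ρ_w) = 8613 m × 630/1630 = 3330 m.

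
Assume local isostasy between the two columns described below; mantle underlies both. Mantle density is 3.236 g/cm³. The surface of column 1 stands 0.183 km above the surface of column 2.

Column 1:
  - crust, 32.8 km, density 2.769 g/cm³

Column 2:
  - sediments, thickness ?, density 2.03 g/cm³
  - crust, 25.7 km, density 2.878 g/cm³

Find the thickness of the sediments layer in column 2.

Take the compensation level at the base of the deeper column (depth z_c below the surface of column 1) and equate Σ ρ_i t_i down to z_c; mantle fills any gap and the z_c terms cancel.
Column 1: 32.8×2.769 + (z_c − 32.8)×3.236
Column 2: 0.183×0 + x×2.03 + 25.7×2.878 + (z_c − 0.183 − 25.7 − x)×3.236
The z_c×3.236 term appears on both sides and cancels. Collect the known terms of each column as K = Σ(ρt)_known − 3.236 × (depth of known layers): K_1 = 90.8232 − 3.236×32.8 = −15.3176; K_2 = 73.9646 − 3.236×(0.183 + 25.7) = −9.792788.
Balance: K_1 = K_2 − x×(3.236 − 2.03), so x = (K_2 − K_1)/(3.236 − 2.03) = 5.52481/1.206 = 4.58 km.

4.58 km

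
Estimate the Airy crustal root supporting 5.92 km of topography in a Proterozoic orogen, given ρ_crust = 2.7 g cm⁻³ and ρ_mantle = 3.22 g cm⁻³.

For local isostatic compensation: the weight of the topography is balanced by the buoyancy of the root, ρ_c h = (ρ_m − ρ_c) r.
r = h · ρ_c / (ρ_m − ρ_c) = 5.92 km × 2.7 / (3.22 − 2.7) = 30.7 km.

30.7 km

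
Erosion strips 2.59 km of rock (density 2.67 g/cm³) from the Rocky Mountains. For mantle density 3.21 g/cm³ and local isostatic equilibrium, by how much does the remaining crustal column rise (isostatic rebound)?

Unloading: uplift u = e ρ_c/ρ_m = 2.59 km × 2.67/3.21 = 2.15 km.

2.15 km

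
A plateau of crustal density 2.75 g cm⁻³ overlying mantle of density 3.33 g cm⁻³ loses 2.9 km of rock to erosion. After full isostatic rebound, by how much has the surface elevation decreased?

0.505 km

Rebound u = e ρ_c/ρ_m = 2.9 km × 2.75/3.33 = 2.395 km.
Net surface drop = e − u = 2.9 km − 2.395 km = e (ρ_m − ρ_c)/ρ_m = 0.505 km.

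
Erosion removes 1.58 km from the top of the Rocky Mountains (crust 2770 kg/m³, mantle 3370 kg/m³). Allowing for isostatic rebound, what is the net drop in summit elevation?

Rebound u = e ρ_c/ρ_m = 1.58 km × 2770/3370 = 1.299 km.
Net surface drop = e − u = 1.58 km − 1.299 km = e (ρ_m − ρ_c)/ρ_m = 0.281 km.

0.281 km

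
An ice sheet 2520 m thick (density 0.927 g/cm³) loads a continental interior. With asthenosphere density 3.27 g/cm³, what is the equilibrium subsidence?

Isostatic balance requires: the ice load ρ_ice t is balanced by mantle displaced below, ρ_m s.
s = t ρ_ice / ρ_m = 2520 m × 0.927/3.27 = 714 m.

714 m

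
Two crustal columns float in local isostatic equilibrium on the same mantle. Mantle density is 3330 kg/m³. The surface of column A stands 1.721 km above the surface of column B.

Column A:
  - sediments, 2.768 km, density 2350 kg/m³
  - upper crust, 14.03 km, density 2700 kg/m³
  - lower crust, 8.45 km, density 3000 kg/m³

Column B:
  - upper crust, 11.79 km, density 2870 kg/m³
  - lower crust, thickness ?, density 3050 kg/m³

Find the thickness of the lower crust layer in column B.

Take the compensation level at the base of the deeper column (depth z_c below the surface of column A) and equate Σ ρ_i t_i down to z_c; mantle fills any gap and the z_c terms cancel.
Column A: 2.768×2350 + 14.03×2700 + 8.45×3000 + (z_c − 25.248)×3330
Column B: 1.721×0 + 11.79×2870 + x×3050 + (z_c − 1.721 − 11.79 − x)×3330
The z_c×3330 term appears on both sides and cancels. Collect the known terms of each column as K = Σ(ρt)_known − 3330 × (depth of known layers): K_A = 69735.8 − 3330×25.248 = −14340.04; K_B = 33837.3 − 3330×(1.721 + 11.79) = −11154.33.
Balance: K_A = K_B − x×(3330 − 3050), so x = (K_B − K_A)/(3330 − 3050) = 3185.71/280 = 11.4 km.

11.4 km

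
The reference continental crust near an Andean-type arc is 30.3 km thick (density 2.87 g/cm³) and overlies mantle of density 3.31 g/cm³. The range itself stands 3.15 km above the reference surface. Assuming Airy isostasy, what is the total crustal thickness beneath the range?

54 km

Root depth r = h ρ_c / (ρ_m − ρ_c) = 3.15 km × 2.87 / 0.44 = 20.55 km.
Total thickness = T + h + r = 30.3 km + 3.15 km + 20.55 km = 54 km.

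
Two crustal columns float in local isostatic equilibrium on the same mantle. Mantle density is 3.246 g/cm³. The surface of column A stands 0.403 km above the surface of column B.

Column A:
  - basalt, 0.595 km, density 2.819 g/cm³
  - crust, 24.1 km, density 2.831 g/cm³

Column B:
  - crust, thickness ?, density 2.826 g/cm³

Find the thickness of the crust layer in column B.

21.3 km

Take the compensation level at the base of the deeper column (depth z_c below the surface of column A) and equate Σ ρ_i t_i down to z_c; mantle fills any gap and the z_c terms cancel.
Column A: 0.595×2.819 + 24.1×2.831 + (z_c − 24.695)×3.246
Column B: 0.403×0 + x×2.826 + (z_c − 0.403 − 0 − x)×3.246
The z_c×3.246 term appears on both sides and cancels. Collect the known terms of each column as K = Σ(ρt)_known − 3.246 × (depth of known layers): K_A = 69.904405 − 3.246×24.695 = −10.255565; K_B = 0 − 3.246×(0.403 + 0) = −1.308138.
Balance: K_A = K_B − x×(3.246 − 2.826), so x = (K_B − K_A)/(3.246 − 2.826) = 8.94743/0.42 = 21.3 km.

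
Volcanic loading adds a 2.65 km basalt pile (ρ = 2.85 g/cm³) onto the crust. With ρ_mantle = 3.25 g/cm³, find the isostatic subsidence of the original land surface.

2.32 km

Subaerial loading: s = t ρ_load / ρ_m.
s = 2.65 km × 2.85/3.25 = 2.32 km.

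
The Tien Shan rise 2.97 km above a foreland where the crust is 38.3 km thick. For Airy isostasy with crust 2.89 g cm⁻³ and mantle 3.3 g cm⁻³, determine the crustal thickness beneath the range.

62.2 km

Root depth r = h ρ_c / (ρ_m − ρ_c) = 2.97 km × 2.89 / 0.41 = 20.93 km.
Total thickness = T + h + r = 38.3 km + 2.97 km + 20.93 km = 62.2 km.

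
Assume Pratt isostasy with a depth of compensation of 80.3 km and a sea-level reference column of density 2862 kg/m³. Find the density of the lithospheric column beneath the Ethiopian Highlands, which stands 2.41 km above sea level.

2780 kg/m³

Pratt balance: ρ_ref D = ρ (D + h).
ρ = ρ_ref D/(D + h) = 2862 × 80.3 km/(80.3 km + 2.41 km) = 2780 kg/m³.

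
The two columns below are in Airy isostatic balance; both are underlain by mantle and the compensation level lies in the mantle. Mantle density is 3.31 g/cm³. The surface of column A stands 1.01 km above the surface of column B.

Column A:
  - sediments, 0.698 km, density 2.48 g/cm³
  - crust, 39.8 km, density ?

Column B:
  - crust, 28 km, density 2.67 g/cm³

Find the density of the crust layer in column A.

2.79 g/cm³

Take the compensation level at the base of the deeper column (depth z_c below the surface of column A) and equate Σ ρ_i t_i down to z_c; mantle fills any gap and the z_c terms cancel.
Column A: 0.698×2.48 + 39.8×ρ + (z_c − 40.498)×3.31
Column B: 1.01×0 + 28×2.67 + (z_c − 1.01 − 28)×3.31
The z_c×3.31 term appears on both sides and cancels. Collect the known terms of each column as K = Σ(ρt)_known − 3.31 × (depth of known layers): K_A = 1.73104 − 3.31×40.498 = −132.31734; K_B = 74.76 − 3.31×(1.01 + 28) = −21.2631.
Balance: K_A + 39.8×ρ = K_B, so ρ = (K_B − K_A)/39.8 = 111.054/39.8 = 2.79 g/cm³.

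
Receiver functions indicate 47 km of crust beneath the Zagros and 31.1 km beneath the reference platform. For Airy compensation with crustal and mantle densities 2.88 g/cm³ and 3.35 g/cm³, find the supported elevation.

Excess crust Δ = 47 km − 31.1 km = 15.9 km, split between elevation h and root r with h + r = Δ.
Airy balance ρ_c h = (ρ_m − ρ_c) r gives r = h ρ_c/(ρ_m − ρ_c), so h (1 + ρ_c/(ρ_m − ρ_c)) = Δ, i.e. h = Δ (ρ_m − ρ_c)/ρ_m.
h = 15.9 km × 0.47/3.35 = 2.23 km.

2.23 km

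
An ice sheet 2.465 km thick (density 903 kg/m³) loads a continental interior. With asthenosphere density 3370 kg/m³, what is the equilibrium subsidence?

0.661 km

For local isostatic compensation: the ice load ρ_ice t is balanced by mantle displaced below, ρ_m s.
s = t ρ_ice / ρ_m = 2.465 km × 903/3370 = 0.661 km.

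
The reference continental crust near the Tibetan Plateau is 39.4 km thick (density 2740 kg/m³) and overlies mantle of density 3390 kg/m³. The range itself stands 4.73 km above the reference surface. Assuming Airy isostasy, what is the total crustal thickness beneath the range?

Root depth r = h ρ_c / (ρ_m − ρ_c) = 4.73 km × 2740 / 650 = 19.94 km.
Total thickness = T + h + r = 39.4 km + 4.73 km + 19.94 km = 64.1 km.

64.1 km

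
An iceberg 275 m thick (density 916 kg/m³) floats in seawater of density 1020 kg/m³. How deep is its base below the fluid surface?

247 m

Draft d = t ρ_obj/ρ_fluid = 275 m × 916/1020 = 247 m.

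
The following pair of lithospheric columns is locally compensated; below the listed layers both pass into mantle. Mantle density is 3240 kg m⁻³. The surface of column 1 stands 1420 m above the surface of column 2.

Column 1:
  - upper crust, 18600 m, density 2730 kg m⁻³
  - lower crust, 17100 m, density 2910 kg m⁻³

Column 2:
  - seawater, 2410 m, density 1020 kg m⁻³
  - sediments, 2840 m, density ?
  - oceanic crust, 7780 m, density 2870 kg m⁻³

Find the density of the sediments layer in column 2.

2430 kg m⁻³

Take the compensation level at the base of the deeper column (depth z_c below the surface of column 1) and equate Σ ρ_i t_i down to z_c; mantle fills any gap and the z_c terms cancel.
Column 1: 18600×2730 + 17100×2910 + (z_c − 35700)×3240
Column 2: 1420×0 + 2410×1020 + 2840×ρ + 7780×2870 + (z_c − 1420 − 13030)×3240
The z_c×3240 term appears on both sides and cancels. Collect the known terms of each column as K = Σ(ρt)_known − 3240 × (depth of known layers): K_1 = 100539000 − 3240×35700 = −15129000; K_2 = 24786800 − 3240×(1420 + 13030) = −22031200.
Balance: K_1 = K_2 + 2840×ρ, so ρ = (K_1 − K_2)/2840 = 6902200/2840 = 2430 kg m⁻³.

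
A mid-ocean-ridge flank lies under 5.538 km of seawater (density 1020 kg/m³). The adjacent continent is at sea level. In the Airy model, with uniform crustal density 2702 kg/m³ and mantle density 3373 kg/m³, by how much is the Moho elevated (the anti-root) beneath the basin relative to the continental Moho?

Isostatic balance requires: replacing crust with seawater at the top is compensated by replacing crust with mantle at the base: d (ρ_c − ρ_w) = a (ρ_m − ρ_c).
a = d (ρ_c − ρ_w)/(ρ_m − ρ_c) = 5.538 km × 1682/671 = 13.9 km.

13.9 km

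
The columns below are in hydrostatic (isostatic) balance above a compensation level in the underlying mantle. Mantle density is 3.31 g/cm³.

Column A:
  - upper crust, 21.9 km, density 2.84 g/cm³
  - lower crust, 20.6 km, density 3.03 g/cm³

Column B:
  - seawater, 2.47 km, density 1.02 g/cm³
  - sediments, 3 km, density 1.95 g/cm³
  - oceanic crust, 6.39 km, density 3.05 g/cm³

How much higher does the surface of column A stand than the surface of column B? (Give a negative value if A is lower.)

1.41 km

For any compensation level in the mantle, the mantle terms cancel and isostasy reduces to e = (Σt_A − Σt_B) − (Σ(ρt)_A − Σ(ρt)_B) / ρ_m.
Σt_A = 42.5 km; Σt_B = 11.86 km; Σ(ρt)_A = 124.614; Σ(ρt)_B = 27.8589 (in km·g/cm³).
e = (42.5 − 11.86) − (124.614 − 27.8589) / 3.31 = 1.41 km.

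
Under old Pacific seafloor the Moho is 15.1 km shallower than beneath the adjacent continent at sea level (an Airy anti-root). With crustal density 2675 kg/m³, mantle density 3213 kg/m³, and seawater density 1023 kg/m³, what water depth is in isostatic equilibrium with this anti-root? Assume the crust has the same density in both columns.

Replacing a thickness d of crust by seawater at the top must be balanced by replacing crust with mantle at the base: d (ρ_c − ρ_w) = a (ρ_m − ρ_c).
d = a (ρ_m − ρ_c)/(ρ_c − ρ_w) = 15.1 km × 538/1652 = 4.92 km.

4.92 km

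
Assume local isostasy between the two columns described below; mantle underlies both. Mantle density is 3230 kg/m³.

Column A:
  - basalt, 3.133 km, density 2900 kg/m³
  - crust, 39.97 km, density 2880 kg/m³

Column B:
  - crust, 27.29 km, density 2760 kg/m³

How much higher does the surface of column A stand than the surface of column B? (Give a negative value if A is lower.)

0.68 km

For any compensation level in the mantle, the mantle terms cancel and isostasy reduces to e = (Σt_A − Σt_B) − (Σ(ρt)_A − Σ(ρt)_B) / ρ_m.
Σt_A = 43.103 km; Σt_B = 27.29 km; Σ(ρt)_A = 124199.3; Σ(ρt)_B = 75320.4 (in km·kg/m³).
e = (43.103 − 27.29) − (124199.3 − 75320.4) / 3230 = 0.68 km.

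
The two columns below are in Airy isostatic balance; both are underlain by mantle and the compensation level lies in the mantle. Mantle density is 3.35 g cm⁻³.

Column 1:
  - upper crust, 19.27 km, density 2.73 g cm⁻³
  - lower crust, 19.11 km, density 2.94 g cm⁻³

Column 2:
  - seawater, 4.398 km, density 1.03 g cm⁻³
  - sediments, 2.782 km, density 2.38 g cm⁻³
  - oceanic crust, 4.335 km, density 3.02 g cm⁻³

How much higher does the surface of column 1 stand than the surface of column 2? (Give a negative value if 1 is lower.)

For any compensation level in the mantle, the mantle terms cancel and isostasy reduces to e = (Σt_1 − Σt_2) − (Σ(ρt)_1 − Σ(ρt)_2) / ρ_m.
Σt_1 = 38.38 km; Σt_2 = 11.515 km; Σ(ρt)_1 = 108.7905; Σ(ρt)_2 = 24.2428 (in km·g cm⁻³).
e = (38.38 − 11.515) − (108.7905 − 24.2428) / 3.35 = 1.63 km.

1.63 km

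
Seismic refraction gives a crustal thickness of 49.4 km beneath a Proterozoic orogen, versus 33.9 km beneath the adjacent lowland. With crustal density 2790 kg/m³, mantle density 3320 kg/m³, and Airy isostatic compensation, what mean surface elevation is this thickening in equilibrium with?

Excess crust Δ = 49.4 km − 33.9 km = 15.5 km, split between elevation h and root r with h + r = Δ.
Airy balance ρ_c h = (ρ_m − ρ_c) r gives r = h ρ_c/(ρ_m − ρ_c), so h (1 + ρ_c/(ρ_m − ρ_c)) = Δ, i.e. h = Δ (ρ_m − ρ_c)/ρ_m.
h = 15.5 km × 530/3320 = 2.47 km.

2.47 km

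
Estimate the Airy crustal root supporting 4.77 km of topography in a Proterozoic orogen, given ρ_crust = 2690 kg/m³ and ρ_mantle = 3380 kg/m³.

Balancing pressure at the compensation depth: the weight of the topography is balanced by the buoyancy of the root, ρ_c h = (ρ_m − ρ_c) r.
r = h · ρ_c / (ρ_m − ρ_c) = 4.77 km × 2690 / (3380 − 2690) = 18.6 km.

18.6 km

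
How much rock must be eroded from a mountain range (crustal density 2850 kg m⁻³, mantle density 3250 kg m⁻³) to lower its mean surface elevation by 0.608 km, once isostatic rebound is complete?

Net drop Δ = e − u = e − e ρ_c/ρ_m = e (ρ_m − ρ_c)/ρ_m.
e = Δ ρ_m/(ρ_m − ρ_c) = 0.608 km × 3250/400 = 4.94 km.

4.94 km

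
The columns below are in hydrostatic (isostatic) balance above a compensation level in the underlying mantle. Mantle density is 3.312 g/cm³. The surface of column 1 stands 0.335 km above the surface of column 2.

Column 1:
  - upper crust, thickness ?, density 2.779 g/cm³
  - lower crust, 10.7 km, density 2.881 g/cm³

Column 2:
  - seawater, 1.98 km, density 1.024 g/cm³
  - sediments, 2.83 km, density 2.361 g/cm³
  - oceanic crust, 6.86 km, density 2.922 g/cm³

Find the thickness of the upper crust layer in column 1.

Take the compensation level at the base of the deeper column (depth z_c below the surface of column 1) and equate Σ ρ_i t_i down to z_c; mantle fills any gap and the z_c terms cancel.
Column 1: x×2.779 + 10.7×2.881 + (z_c − 10.7 − x)×3.312
Column 2: 0.335×0 + 1.98×1.024 + 2.83×2.361 + 6.86×2.922 + (z_c − 0.335 − 11.67)×3.312
The z_c×3.312 term appears on both sides and cancels. Collect the known terms of each column as K = Σ(ρt)_known − 3.312 × (depth of known layers): K_1 = 30.8267 − 3.312×10.7 = −4.6117; K_2 = 28.75407 − 3.312×(0.335 + 11.67) = −11.00649.
Balance: K_1 − x×(3.312 − 2.779) = K_2, so x = (K_1 − K_2)/(3.312 − 2.779) = 6.39479/0.533 = 12 km.

12 km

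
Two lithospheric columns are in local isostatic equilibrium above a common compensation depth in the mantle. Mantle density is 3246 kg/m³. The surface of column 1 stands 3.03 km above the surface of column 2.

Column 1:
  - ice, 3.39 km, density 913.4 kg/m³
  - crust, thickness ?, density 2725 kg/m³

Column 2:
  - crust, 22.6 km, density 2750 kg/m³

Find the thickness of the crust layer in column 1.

Take the compensation level at the base of the deeper column (depth z_c below the surface of column 1) and equate Σ ρ_i t_i down to z_c; mantle fills any gap and the z_c terms cancel.
Column 1: 3.39×913.4 + x×2725 + (z_c − 3.39 − x)×3246
Column 2: 3.03×0 + 22.6×2750 + (z_c − 3.03 − 22.6)×3246
The z_c×3246 term appears on both sides and cancels. Collect the known terms of each column as K = Σ(ρt)_known − 3246 × (depth of known layers): K_1 = 3096.426 − 3246×3.39 = −7907.514; K_2 = 62150 − 3246×(3.03 + 22.6) = −21044.98.
Balance: K_1 − x×(3246 − 2725) = K_2, so x = (K_1 − K_2)/(3246 − 2725) = 13137.5/521 = 25.2 km.

25.2 km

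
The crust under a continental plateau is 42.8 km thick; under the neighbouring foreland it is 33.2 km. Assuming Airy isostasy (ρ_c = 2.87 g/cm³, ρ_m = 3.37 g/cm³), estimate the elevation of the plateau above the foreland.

Excess crust Δ = 42.8 km − 33.2 km = 9.6 km, split between elevation h and root r with h + r = Δ.
Airy balance ρ_c h = (ρ_m − ρ_c) r gives r = h ρ_c/(ρ_m − ρ_c), so h (1 + ρ_c/(ρ_m − ρ_c)) = Δ, i.e. h = Δ (ρ_m − ρ_c)/ρ_m.
h = 9.6 km × 0.5/3.37 = 1.42 km.

1.42 km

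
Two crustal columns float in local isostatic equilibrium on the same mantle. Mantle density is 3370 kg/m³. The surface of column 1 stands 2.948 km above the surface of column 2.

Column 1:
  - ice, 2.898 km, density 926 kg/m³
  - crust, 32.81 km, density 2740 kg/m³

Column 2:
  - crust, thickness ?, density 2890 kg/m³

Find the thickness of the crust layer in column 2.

37.1 km

Take the compensation level at the base of the deeper column (depth z_c below the surface of column 1) and equate Σ ρ_i t_i down to z_c; mantle fills any gap and the z_c terms cancel.
Column 1: 2.898×926 + 32.81×2740 + (z_c − 35.708)×3370
Column 2: 2.948×0 + x×2890 + (z_c − 2.948 − 0 − x)×3370
The z_c×3370 term appears on both sides and cancels. Collect the known terms of each column as K = Σ(ρt)_known − 3370 × (depth of known layers): K_1 = 92582.948 − 3370×35.708 = −27753.012; K_2 = 0 − 3370×(2.948 + 0) = −9934.76.
Balance: K_1 = K_2 − x×(3370 − 2890), so x = (K_2 − K_1)/(3370 − 2890) = 17818.3/480 = 37.1 km.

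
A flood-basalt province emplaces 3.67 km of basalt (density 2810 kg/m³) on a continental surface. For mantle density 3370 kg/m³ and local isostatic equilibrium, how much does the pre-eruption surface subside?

3.06 km

Subaerial loading: s = t ρ_load / ρ_m.
s = 3.67 km × 2810/3370 = 3.06 km.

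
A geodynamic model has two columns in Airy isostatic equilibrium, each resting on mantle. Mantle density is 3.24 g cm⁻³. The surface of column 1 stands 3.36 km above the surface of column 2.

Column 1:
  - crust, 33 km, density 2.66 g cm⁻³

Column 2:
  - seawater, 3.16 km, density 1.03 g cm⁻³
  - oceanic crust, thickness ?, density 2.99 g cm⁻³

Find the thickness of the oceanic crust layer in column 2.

Take the compensation level at the base of the deeper column (depth z_c below the surface of column 1) and equate Σ ρ_i t_i down to z_c; mantle fills any gap and the z_c terms cancel.
Column 1: 33×2.66 + (z_c − 33)×3.24
Column 2: 3.36×0 + 3.16×1.03 + x×2.99 + (z_c − 3.36 − 3.16 − x)×3.24
The z_c×3.24 term appears on both sides and cancels. Collect the known terms of each column as K = Σ(ρt)_known − 3.24 × (depth of known layers): K_1 = 87.78 − 3.24×33 = −19.14; K_2 = 3.2548 − 3.24×(3.36 + 3.16) = −17.87.
Balance: K_1 = K_2 − x×(3.24 − 2.99), so x = (K_2 − K_1)/(3.24 − 2.99) = 1.27/0.25 = 5.08 km.

5.08 km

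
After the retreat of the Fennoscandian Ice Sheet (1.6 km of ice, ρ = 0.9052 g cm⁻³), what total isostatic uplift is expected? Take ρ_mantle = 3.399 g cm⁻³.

0.426 km

Removing the load lets mantle flow back in; uplift u satisfies ρ_ice t = ρ_m u.
u = t ρ_ice/ρ_m = 1.6 km × 0.9052/3.399 = 0.426 km.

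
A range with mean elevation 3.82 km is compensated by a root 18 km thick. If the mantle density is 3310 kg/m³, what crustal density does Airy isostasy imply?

2730 kg/m³

ρ_c h = (ρ_m − ρ_c) r → ρ_c (h + r) = ρ_m r → ρ_c = ρ_m r / (h + r).
ρ_c = 3310 × 18 km / (3.82 km + 18 km) = 2730 kg/m³.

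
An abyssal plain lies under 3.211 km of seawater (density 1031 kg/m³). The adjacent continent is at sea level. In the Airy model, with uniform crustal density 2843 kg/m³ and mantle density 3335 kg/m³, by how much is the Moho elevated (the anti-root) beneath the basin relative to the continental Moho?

11.8 km

By Archimedes' principle applied to the lithosphere: replacing crust with seawater at the top is compensated by replacing crust with mantle at the base: d (ρ_c − ρ_w) = a (ρ_m − ρ_c).
a = d (ρ_c − ρ_w)/(ρ_m − ρ_c) = 3.211 km × 1812/492 = 11.8 km.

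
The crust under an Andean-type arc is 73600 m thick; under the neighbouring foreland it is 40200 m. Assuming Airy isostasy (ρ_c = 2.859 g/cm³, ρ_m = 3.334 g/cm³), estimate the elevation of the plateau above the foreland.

4760 m

Excess crust Δ = 73600 m − 40200 m = 33400 m, split between elevation h and root r with h + r = Δ.
Airy balance ρ_c h = (ρ_m − ρ_c) r gives r = h ρ_c/(ρ_m − ρ_c), so h (1 + ρ_c/(ρ_m − ρ_c)) = Δ, i.e. h = Δ (ρ_m − ρ_c)/ρ_m.
h = 33400 m × 0.475/3.334 = 4760 m.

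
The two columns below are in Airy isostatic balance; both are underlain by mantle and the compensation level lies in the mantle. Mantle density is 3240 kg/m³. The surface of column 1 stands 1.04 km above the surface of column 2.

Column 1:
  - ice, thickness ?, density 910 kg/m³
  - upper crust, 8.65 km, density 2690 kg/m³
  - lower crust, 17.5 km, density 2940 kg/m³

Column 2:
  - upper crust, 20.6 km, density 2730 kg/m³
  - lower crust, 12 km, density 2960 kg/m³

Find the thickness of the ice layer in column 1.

Take the compensation level at the base of the deeper column (depth z_c below the surface of column 1) and equate Σ ρ_i t_i down to z_c; mantle fills any gap and the z_c terms cancel.
Column 1: x×910 + 8.65×2690 + 17.5×2940 + (z_c − 26.15 − x)×3240
Column 2: 1.04×0 + 20.6×2730 + 12×2960 + (z_c − 1.04 − 32.6)×3240
The z_c×3240 term appears on both sides and cancels. Collect the known terms of each column as K = Σ(ρt)_known − 3240 × (depth of known layers): K_1 = 74718.5 − 3240×26.15 = −10007.5; K_2 = 91758 − 3240×(1.04 + 32.6) = −17235.6.
Balance: K_1 − x×(3240 − 910) = K_2, so x = (K_1 − K_2)/(3240 − 910) = 7228.1/2330 = 3.1 km.

3.1 km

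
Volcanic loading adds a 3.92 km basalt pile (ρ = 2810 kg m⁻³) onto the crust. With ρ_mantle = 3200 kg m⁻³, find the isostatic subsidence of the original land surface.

Subaerial loading: s = t ρ_load / ρ_m.
s = 3.92 km × 2810/3200 = 3.44 km.

3.44 km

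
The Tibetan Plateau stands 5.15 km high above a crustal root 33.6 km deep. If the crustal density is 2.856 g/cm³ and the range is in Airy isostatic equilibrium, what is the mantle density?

3.29 g/cm³

Airy balance: ρ_c h = (ρ_m − ρ_c) r → ρ_m = ρ_c (1 + h/r).
ρ_m = 2.856 × (1 + 5.15 km/33.6 km) = 3.29 g/cm³.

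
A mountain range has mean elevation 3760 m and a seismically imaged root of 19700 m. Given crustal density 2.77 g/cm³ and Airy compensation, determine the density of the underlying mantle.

Airy balance: ρ_c h = (ρ_m − ρ_c) r → ρ_m = ρ_c (1 + h/r).
ρ_m = 2.77 × (1 + 3760 m/19700 m) = 3.3 g/cm³.

3.3 g/cm³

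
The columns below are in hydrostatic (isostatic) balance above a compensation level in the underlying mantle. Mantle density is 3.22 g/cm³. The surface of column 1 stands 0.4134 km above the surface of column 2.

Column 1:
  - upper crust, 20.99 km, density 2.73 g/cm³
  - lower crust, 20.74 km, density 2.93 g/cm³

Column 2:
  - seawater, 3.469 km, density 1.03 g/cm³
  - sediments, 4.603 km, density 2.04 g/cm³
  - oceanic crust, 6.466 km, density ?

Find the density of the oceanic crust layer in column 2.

Take the compensation level at the base of the deeper column (depth z_c below the surface of column 1) and equate Σ ρ_i t_i down to z_c; mantle fills any gap and the z_c terms cancel.
Column 1: 20.99×2.73 + 20.74×2.93 + (z_c − 41.73)×3.22
Column 2: 0.4134×0 + 3.469×1.03 + 4.603×2.04 + 6.466×ρ + (z_c − 0.4134 − 14.538)×3.22
The z_c×3.22 term appears on both sides and cancels. Collect the known terms of each column as K = Σ(ρt)_known − 3.22 × (depth of known layers): K_1 = 118.0709 − 3.22×41.73 = −16.2997; K_2 = 12.96319 − 3.22×(0.4134 + 14.538) = −35.180318.
Balance: K_1 = K_2 + 6.466×ρ, so ρ = (K_1 − K_2)/6.466 = 18.8806/6.466 = 2.92 g/cm³.

2.92 g/cm³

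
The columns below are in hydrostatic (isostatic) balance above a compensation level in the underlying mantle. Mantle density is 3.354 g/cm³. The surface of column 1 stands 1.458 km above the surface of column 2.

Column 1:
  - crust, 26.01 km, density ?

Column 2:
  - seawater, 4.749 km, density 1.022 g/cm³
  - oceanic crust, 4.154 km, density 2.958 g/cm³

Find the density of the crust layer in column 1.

Take the compensation level at the base of the deeper column (depth z_c below the surface of column 1) and equate Σ ρ_i t_i down to z_c; mantle fills any gap and the z_c terms cancel.
Column 1: 26.01×ρ + (z_c − 26.01)×3.354
Column 2: 1.458×0 + 4.749×1.022 + 4.154×2.958 + (z_c − 1.458 − 8.903)×3.354
The z_c×3.354 term appears on both sides and cancels. Collect the known terms of each column as K = Σ(ρt)_known − 3.354 × (depth of known layers): K_1 = 0 − 3.354×26.01 = −87.23754; K_2 = 17.14101 − 3.354×(1.458 + 8.903) = −17.609784.
Balance: K_1 + 26.01×ρ = K_2, so ρ = (K_2 − K_1)/26.01 = 69.6278/26.01 = 2.68 g/cm³.

2.68 g/cm³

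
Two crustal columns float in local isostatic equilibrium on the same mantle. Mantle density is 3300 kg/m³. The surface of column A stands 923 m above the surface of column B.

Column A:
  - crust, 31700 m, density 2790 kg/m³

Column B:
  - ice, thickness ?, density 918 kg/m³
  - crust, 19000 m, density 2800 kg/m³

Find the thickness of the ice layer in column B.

1520 m

Take the compensation level at the base of the deeper column (depth z_c below the surface of column A) and equate Σ ρ_i t_i down to z_c; mantle fills any gap and the z_c terms cancel.
Column A: 31700×2790 + (z_c − 31700)×3300
Column B: 923×0 + x×918 + 19000×2800 + (z_c − 923 − 19000 − x)×3300
The z_c×3300 term appears on both sides and cancels. Collect the known terms of each column as K = Σ(ρt)_known − 3300 × (depth of known layers): K_A = 88443000 − 3300×31700 = −16167000; K_B = 53200000 − 3300×(923 + 19000) = −12545900.
Balance: K_A = K_B − x×(3300 − 918), so x = (K_B − K_A)/(3300 − 918) = 3621100/2382 = 1520 m.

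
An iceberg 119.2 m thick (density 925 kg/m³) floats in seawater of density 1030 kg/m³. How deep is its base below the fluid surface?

107 m

Draft d = t ρ_obj/ρ_fluid = 119.2 m × 925/1030 = 107 m.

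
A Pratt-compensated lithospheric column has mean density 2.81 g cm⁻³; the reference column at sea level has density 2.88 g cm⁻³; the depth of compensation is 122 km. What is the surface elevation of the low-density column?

3.04 km

ρ_ref D = ρ (D + h) → h = D (ρ_ref − ρ)/ρ.
h = 122 km × (2.88 − 2.81)/2.81 = 3.04 km.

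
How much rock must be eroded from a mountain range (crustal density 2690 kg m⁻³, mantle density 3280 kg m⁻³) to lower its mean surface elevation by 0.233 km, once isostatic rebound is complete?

Net drop Δ = e − u = e − e ρ_c/ρ_m = e (ρ_m − ρ_c)/ρ_m.
e = Δ ρ_m/(ρ_m − ρ_c) = 0.233 km × 3280/590 = 1.3 km.

1.3 km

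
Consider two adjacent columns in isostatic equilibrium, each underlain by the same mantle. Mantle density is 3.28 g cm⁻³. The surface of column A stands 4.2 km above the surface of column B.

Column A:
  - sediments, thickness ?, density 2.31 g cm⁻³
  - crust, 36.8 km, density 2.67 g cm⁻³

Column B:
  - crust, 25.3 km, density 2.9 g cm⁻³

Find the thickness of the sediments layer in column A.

0.971 km

Take the compensation level at the base of the deeper column (depth z_c below the surface of column A) and equate Σ ρ_i t_i down to z_c; mantle fills any gap and the z_c terms cancel.
Column A: x×2.31 + 36.8×2.67 + (z_c − 36.8 − x)×3.28
Column B: 4.2×0 + 25.3×2.9 + (z_c − 4.2 − 25.3)×3.28
The z_c×3.28 term appears on both sides and cancels. Collect the known terms of each column as K = Σ(ρt)_known − 3.28 × (depth of known layers): K_A = 98.256 − 3.28×36.8 = −22.448; K_B = 73.37 − 3.28×(4.2 + 25.3) = −23.39.
Balance: K_A − x×(3.28 − 2.31) = K_B, so x = (K_A − K_B)/(3.28 − 2.31) = 0.942/0.97 = 0.971 km.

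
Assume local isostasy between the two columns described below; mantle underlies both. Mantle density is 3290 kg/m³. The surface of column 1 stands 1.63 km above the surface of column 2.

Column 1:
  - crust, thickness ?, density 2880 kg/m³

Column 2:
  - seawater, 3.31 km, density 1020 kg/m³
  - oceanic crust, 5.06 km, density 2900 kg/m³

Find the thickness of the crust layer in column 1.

Take the compensation level at the base of the deeper column (depth z_c below the surface of column 1) and equate Σ ρ_i t_i down to z_c; mantle fills any gap and the z_c terms cancel.
Column 1: x×2880 + (z_c − 0 − x)×3290
Column 2: 1.63×0 + 3.31×1020 + 5.06×2900 + (z_c − 1.63 − 8.37)×3290
The z_c×3290 term appears on both sides and cancels. Collect the known terms of each column as K = Σ(ρt)_known − 3290 × (depth of known layers): K_1 = 0 − 3290×0 = 0; K_2 = 18050.2 − 3290×(1.63 + 8.37) = −14849.8.
Balance: K_1 − x×(3290 − 2880) = K_2, so x = (K_1 − K_2)/(3290 − 2880) = 14849.8/410 = 36.2 km.

36.2 km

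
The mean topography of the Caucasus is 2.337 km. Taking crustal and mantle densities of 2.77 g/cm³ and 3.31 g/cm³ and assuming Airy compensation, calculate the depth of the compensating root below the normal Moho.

For local isostatic compensation: the weight of the topography is balanced by the buoyancy of the root, ρ_c h = (ρ_m − ρ_c) r.
r = h · ρ_c / (ρ_m − ρ_c) = 2.337 km × 2.77 / (3.31 − 2.77) = 12 km.

12 km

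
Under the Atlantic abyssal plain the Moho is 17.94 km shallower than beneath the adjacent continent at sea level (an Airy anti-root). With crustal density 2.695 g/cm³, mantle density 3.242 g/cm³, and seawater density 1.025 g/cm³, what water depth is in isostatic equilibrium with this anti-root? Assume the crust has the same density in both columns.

Replacing a thickness d of crust by seawater at the top must be balanced by replacing crust with mantle at the base: d (ρ_c − ρ_w) = a (ρ_m − ρ_c).
d = a (ρ_m − ρ_c)/(ρ_c − ρ_w) = 17.94 km × 0.547/1.67 = 5.88 km.

5.88 km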